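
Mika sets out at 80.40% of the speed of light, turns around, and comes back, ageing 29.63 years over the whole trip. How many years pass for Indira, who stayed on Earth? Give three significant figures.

Δt = 49.8 years

β = 0.8040; γ = 1/√(1 − 0.8040²) = 1/√0.3536 = 1.682
Earth-frame duration is the dilated interval: Δt = γτ = 1.682 × 29.63 years.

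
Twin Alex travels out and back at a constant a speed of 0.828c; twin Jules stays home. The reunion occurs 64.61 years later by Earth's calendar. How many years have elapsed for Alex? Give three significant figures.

γ = 1/√(1 − 0.828²) = 1/√0.3144 = 1.783
Alex's clock measures proper time along the trip: τ = Δt/γ = 64.61/1.783 years.

τ = 36.2 years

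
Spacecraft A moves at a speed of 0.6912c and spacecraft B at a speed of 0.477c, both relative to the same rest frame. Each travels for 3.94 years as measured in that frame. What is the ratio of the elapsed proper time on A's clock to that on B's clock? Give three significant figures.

A: γ = 1/√(1 − 0.6912²) = 1/√0.5222 = 1.384. B: γ = 1/√(1 − 0.477²) = 1/√0.7725 = 1.138.
τ_A/τ_B = γ_B/γ_A = 1.138/1.384 = 0.8222, so τ_A/τ_B = 0.8222.

τ_A/τ_B = 0.822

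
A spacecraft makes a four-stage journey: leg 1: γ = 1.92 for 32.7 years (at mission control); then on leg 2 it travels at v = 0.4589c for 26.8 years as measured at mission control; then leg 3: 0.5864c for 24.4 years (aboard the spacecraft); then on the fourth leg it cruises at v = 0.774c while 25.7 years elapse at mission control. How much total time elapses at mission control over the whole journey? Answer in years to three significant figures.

Leg 1: 32.7 years is already measured at mission control.
Leg 2: 26.8 years is already measured at mission control.
Leg 3: γ = 1/√(1 − 0.5864²) = 1/√0.6561 = 1.235; Δt_3 = 1.235 × 24.4 = 30.12 years.
Leg 4: 25.7 years is already measured at mission control.
Total: 32.70 + 26.80 + 30.12 + 25.70 years.

Δt = 115 years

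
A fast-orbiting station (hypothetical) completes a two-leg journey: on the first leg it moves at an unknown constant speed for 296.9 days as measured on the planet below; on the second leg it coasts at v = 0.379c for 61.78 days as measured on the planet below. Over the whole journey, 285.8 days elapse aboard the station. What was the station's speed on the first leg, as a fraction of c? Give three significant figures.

β = 0.638

Leg 1: speed unknown; τ_1 = 296.9/γ_1.
Leg 2: γ = 1/√(1 − 0.379²) = 1/√0.8564 = 1.081; τ_2 = 61.78/1.081 = 57.17 days.
Total proper time: τ_1 + 57.17 = 285.8, so τ_1 = 285.8 − 57.17 = 228.6 days.
γ_1 = 296.9/228.6 = 1.299; β = √(1 − 1/γ²) = √0.4070.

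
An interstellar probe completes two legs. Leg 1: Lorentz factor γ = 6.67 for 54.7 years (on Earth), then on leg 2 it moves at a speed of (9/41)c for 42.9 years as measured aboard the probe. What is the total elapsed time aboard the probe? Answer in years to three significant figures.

Leg 1: γ = 6.67; τ_1 = 54.7/6.670 = 8.201 years.
Leg 2: 42.9 years is already measured aboard the probe.
Total: 8.201 + 42.90 years.

τ = 51.1 years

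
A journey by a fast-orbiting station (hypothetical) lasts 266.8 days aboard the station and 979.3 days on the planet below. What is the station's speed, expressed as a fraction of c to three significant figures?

v = 0.962c

The proper time is measured aboard the station (both events occur at the station's location); Δt is measured on the planet below. γ = Δt/τ = 979.3/266.8 = 3.671.
β = √(1 − 1/γ²) = √(1 − 0.07422) = √0.9258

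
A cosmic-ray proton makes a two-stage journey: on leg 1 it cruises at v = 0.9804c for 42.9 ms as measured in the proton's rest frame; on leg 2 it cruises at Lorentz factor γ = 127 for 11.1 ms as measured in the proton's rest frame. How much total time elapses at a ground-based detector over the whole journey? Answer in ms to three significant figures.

Δt = 1630 ms

Leg 1: γ = 1/√(1 − 0.9804²) = 1/√0.03882 = 5.076; Δt_1 = 5.076 × 42.9 = 217.7 ms.
Leg 2: γ = 127; Δt_2 = 127.0 × 11.1 = 1410 ms.
Total: 217.7 + 1410 ms.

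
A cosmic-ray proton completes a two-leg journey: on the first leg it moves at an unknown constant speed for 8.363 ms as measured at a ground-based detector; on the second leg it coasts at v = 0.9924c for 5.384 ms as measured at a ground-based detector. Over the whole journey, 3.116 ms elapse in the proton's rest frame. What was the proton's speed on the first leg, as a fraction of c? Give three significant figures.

β = 0.956

Leg 1: speed unknown; τ_1 = 8.363/γ_1.
Leg 2: γ = 1/√(1 − 0.9924²) = 1/√0.01514 = 8.127; τ_2 = 5.384/8.127 = 0.6625 ms.
Total proper time: τ_1 + 0.6625 = 3.116, so τ_1 = 3.116 − 0.6625 = 2.453 ms.
γ_1 = 8.363/2.453 = 3.409; β = √(1 − 1/γ²) = √0.9139.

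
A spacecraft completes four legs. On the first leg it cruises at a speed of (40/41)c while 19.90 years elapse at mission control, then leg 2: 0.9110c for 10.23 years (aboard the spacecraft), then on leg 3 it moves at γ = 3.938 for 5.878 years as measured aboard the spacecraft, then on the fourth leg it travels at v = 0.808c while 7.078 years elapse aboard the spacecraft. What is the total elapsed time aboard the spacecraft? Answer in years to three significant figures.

Leg 1: γ = 1/√(1 − (40/41)²) = 41/9 ≈ 4.556; τ_1 = 19.90/4.556 = 4.368 years.
Leg 2: 10.23 years is already measured aboard the spacecraft.
Leg 3: 5.878 years is already measured aboard the spacecraft.
Leg 4: 7.078 years is already measured aboard the spacecraft.
Total: 4.368 + 10.23 + 5.878 + 7.078 years.

τ = 27.6 years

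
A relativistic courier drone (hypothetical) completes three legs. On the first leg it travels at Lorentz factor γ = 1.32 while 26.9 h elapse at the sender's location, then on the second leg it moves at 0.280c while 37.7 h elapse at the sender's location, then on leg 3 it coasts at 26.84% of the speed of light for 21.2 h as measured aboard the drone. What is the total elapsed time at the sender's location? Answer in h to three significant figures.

Δt = 86.6 h

Leg 1: 26.9 h is already measured at the sender's location.
Leg 2: 37.7 h is already measured at the sender's location.
Leg 3: β = 0.2684; γ = 1/√(1 − 0.2684²) = 1/√0.9280 = 1.038; Δt_3 = 1.038 × 21.2 = 22.01 h.
Total: 26.90 + 37.70 + 22.01 h.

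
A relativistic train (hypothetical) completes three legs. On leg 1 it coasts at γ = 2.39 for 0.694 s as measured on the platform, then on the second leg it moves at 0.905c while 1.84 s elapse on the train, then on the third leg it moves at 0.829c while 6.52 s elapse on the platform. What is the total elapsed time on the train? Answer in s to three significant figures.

τ = 5.78 s

Leg 1: γ = 2.39; τ_1 = 0.694/2.390 = 0.2904 s.
Leg 2: 1.84 s is already measured on the train.
Leg 3: γ = 1/√(1 − 0.829²) = 1/√0.3128 = 1.788; τ_3 = 6.52/1.788 = 3.646 s.
Total: 0.2904 + 1.840 + 3.646 s.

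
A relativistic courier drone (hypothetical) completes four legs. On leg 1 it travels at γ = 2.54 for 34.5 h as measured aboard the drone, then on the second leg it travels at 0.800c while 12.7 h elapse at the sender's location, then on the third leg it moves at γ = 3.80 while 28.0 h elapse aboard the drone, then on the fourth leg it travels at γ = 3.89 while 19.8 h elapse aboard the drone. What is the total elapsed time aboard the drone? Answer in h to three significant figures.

Leg 1: 34.5 h is already measured aboard the drone.
Leg 2: γ = 1/√(1 − 0.800²) = 5/3 ≈ 1.667; τ_2 = 12.7/1.667 = 7.620 h.
Leg 3: 28.0 h is already measured aboard the drone.
Leg 4: 19.8 h is already measured aboard the drone.
Total: 34.50 + 7.620 + 28.00 + 19.80 h.

τ = 89.9 h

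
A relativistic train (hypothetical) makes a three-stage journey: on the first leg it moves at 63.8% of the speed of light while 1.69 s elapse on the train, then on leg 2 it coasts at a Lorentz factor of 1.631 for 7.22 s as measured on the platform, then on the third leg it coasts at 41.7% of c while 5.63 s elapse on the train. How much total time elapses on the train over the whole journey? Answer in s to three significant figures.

Leg 1: 1.69 s is already measured on the train.
Leg 2: γ = 1.631; τ_2 = 7.22/1.631 = 4.427 s.
Leg 3: 5.63 s is already measured on the train.
Total: 1.690 + 4.427 + 5.630 s.

τ = 11.7 s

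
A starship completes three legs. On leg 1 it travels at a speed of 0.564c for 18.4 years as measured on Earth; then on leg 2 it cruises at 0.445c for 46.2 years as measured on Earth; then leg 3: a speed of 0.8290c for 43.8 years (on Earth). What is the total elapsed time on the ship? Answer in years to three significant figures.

τ = 81.1 years

Leg 1: γ = 1/√(1 − 0.564²) = 1/√0.6819 = 1.211; τ_1 = 18.4/1.211 = 15.19 years.
Leg 2: γ = 1/√(1 − 0.445²) = 1/√0.8020 = 1.117; τ_2 = 46.2/1.117 = 41.37 years.
Leg 3: γ = 1/√(1 − 0.8290²) = 1/√0.3128 = 1.788; τ_3 = 43.8/1.788 = 24.50 years.
Total: 15.19 + 41.37 + 24.50 years.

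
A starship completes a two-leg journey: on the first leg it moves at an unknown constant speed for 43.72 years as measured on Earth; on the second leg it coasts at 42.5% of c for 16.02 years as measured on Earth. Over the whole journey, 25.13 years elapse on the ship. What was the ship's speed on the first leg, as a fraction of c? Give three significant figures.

Leg 1: speed unknown; τ_1 = 43.72/γ_1.
Leg 2: β = 0.425; γ = 1/√(1 − 0.425²) = 1/√0.8194 = 1.105; τ_2 = 16.02/1.105 = 14.50 years.
Total proper time: τ_1 + 14.50 = 25.13, so τ_1 = 25.13 − 14.50 = 10.63 years.
γ_1 = 43.72/10.63 = 4.113; β = √(1 − 1/γ²) = √0.9409.

β = 0.970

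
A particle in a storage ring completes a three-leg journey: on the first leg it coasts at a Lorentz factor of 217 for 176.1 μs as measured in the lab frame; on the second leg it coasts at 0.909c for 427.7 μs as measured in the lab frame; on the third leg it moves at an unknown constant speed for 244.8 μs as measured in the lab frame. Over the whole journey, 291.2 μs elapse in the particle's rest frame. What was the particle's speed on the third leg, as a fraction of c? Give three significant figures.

β = 0.889

Leg 1: γ = 217; τ_1 = 176.1/217.0 = 0.8115 μs.
Leg 2: γ = 1/√(1 − 0.909²) = 1/√0.1737 = 2.399; τ_2 = 427.7/2.399 = 178.3 μs.
Leg 3: speed unknown; τ_3 = 244.8/γ_3.
Total proper time: 0.8115 + 178.3 + τ_3 = 291.2, so τ_3 = 291.2 − 179.1 = 112.1 μs.
γ_3 = 244.8/112.1 = 2.183; β = √(1 − 1/γ²) = √0.7902.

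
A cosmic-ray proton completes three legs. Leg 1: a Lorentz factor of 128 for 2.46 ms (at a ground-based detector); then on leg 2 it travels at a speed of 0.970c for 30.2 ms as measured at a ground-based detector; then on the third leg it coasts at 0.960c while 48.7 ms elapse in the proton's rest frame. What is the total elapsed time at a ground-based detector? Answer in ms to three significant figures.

Δt = 207 ms

Leg 1: 2.46 ms is already measured at a ground-based detector.
Leg 2: 30.2 ms is already measured at a ground-based detector.
Leg 3: γ = 1/√(1 − 0.960²) = 25/7 ≈ 3.571; Δt_3 = 3.571 × 48.7 = 173.9 ms.
Total: 2.460 + 30.20 + 173.9 ms.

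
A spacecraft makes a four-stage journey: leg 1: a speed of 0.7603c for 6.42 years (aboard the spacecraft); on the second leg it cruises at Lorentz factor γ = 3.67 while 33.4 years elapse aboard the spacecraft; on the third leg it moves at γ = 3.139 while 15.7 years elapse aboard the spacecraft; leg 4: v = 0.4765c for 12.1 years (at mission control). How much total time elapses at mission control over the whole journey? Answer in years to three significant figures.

Leg 1: γ = 1/√(1 − 0.7603²) = 1/√0.4219 = 1.539; Δt_1 = 1.539 × 6.42 = 9.883 years.
Leg 2: γ = 3.67; Δt_2 = 3.670 × 33.4 = 122.6 years.
Leg 3: γ = 3.139; Δt_3 = 3.139 × 15.7 = 49.28 years.
Leg 4: 12.1 years is already measured at mission control.
Total: 9.883 + 122.6 + 49.28 + 12.10 years.

Δt = 194 years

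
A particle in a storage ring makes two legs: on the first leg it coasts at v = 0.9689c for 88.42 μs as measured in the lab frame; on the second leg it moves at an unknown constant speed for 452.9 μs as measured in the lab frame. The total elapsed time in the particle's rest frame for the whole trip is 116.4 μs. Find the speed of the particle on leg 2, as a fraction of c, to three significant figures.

Leg 1: γ = 1/√(1 − 0.9689²) = 1/√0.06123 = 4.041; τ_1 = 88.42/4.041 = 21.88 μs.
Leg 2: speed unknown; τ_2 = 452.9/γ_2.
Total proper time: 21.88 + τ_2 = 116.4, so τ_2 = 116.4 − 21.88 = 94.52 μs.
γ_2 = 452.9/94.52 = 4.792; β = √(1 − 1/γ²) = √0.9564.

β = 0.978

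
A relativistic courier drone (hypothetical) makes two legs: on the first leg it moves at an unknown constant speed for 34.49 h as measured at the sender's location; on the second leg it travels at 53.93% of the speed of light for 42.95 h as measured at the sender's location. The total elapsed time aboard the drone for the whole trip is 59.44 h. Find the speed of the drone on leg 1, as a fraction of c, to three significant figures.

β = 0.738

Leg 1: speed unknown; τ_1 = 34.49/γ_1.
Leg 2: β = 0.5393; γ = 1/√(1 − 0.5393²) = 1/√0.7092 = 1.187; τ_2 = 42.95/1.187 = 36.17 h.
Total proper time: τ_1 + 36.17 = 59.44, so τ_1 = 59.44 − 36.17 = 23.27 h.
γ_1 = 34.49/23.27 = 1.482; β = √(1 − 1/γ²) = √0.5447.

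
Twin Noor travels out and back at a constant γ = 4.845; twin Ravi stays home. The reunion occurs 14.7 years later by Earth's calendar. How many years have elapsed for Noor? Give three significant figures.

τ = 3.03 years

γ = 4.845
Noor's clock measures proper time along the trip: τ = Δt/γ = 14.7/4.845 years.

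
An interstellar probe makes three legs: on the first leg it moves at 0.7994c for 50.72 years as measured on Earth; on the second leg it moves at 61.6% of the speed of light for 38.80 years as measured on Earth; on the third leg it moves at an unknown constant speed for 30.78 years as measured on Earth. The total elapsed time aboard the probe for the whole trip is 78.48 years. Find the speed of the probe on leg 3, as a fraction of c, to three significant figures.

β = 0.824

Leg 1: γ = 1/√(1 − 0.7994²) = 1/√0.3610 = 1.664; τ_1 = 50.72/1.664 = 30.47 years.
Leg 2: β = 0.616; γ = 1/√(1 − 0.616²) = 1/√0.6205 = 1.269; τ_2 = 38.80/1.269 = 30.56 years.
Leg 3: speed unknown; τ_3 = 30.78/γ_3.
Total proper time: 30.47 + 30.56 + τ_3 = 78.48, so τ_3 = 78.48 − 61.04 = 17.44 years.
γ_3 = 30.78/17.44 = 1.765; β = √(1 − 1/γ²) = √0.6789.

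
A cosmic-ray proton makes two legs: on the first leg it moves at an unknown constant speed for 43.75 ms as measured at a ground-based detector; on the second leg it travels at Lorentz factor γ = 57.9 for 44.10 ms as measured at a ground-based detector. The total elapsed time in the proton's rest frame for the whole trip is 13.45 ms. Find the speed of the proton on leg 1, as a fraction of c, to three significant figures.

β = 0.957

Leg 1: speed unknown; τ_1 = 43.75/γ_1.
Leg 2: γ = 57.9; τ_2 = 44.10/57.90 = 0.7617 ms.
Total proper time: τ_1 + 0.7617 = 13.45, so τ_1 = 13.45 − 0.7617 = 12.69 ms.
γ_1 = 43.75/12.69 = 3.448; β = √(1 − 1/γ²) = √0.9159.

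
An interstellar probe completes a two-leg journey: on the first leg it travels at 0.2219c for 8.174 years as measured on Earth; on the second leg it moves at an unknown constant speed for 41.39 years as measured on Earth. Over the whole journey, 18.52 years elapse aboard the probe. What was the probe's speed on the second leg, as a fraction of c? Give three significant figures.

Leg 1: γ = 1/√(1 − 0.2219²) = 1/√0.9508 = 1.026; τ_1 = 8.174/1.026 = 7.970 years.
Leg 2: speed unknown; τ_2 = 41.39/γ_2.
Total proper time: 7.970 + τ_2 = 18.52, so τ_2 = 18.52 − 7.970 = 10.55 years.
γ_2 = 41.39/10.55 = 3.923; β = √(1 − 1/γ²) = √0.9350.

β = 0.967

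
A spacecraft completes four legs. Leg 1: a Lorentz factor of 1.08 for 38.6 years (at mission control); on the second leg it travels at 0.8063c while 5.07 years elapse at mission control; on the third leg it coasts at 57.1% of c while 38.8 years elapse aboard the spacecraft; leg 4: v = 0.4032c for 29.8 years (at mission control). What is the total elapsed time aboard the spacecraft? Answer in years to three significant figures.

τ = 105 years

Leg 1: γ = 1.08; τ_1 = 38.6/1.080 = 35.74 years.
Leg 2: γ = 1/√(1 − 0.8063²) = 1/√0.3499 = 1.691; τ_2 = 5.07/1.691 = 2.999 years.
Leg 3: 38.8 years is already measured aboard the spacecraft.
Leg 4: γ = 1/√(1 − 0.4032²) = 1/√0.8374 = 1.093; τ_4 = 29.8/1.093 = 27.27 years.
Total: 35.74 + 2.999 + 38.80 + 27.27 years.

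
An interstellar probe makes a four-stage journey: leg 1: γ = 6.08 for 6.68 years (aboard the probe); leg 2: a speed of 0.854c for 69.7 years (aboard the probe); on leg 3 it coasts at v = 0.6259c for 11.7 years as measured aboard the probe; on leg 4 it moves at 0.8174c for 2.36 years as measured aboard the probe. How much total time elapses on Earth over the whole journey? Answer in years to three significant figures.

Leg 1: γ = 6.08; Δt_1 = 6.080 × 6.68 = 40.61 years.
Leg 2: γ = 1/√(1 − 0.854²) = 1/√0.2707 = 1.922; Δt_2 = 1.922 × 69.7 = 134.0 years.
Leg 3: γ = 1/√(1 − 0.6259²) = 1/√0.6082 = 1.282; Δt_3 = 1.282 × 11.7 = 15.00 years.
Leg 4: γ = 1/√(1 − 0.8174²) = 1/√0.3319 = 1.736; Δt_4 = 1.736 × 2.36 = 4.097 years.
Total: 40.61 + 134.0 + 15.00 + 4.097 years.

Δt = 194 years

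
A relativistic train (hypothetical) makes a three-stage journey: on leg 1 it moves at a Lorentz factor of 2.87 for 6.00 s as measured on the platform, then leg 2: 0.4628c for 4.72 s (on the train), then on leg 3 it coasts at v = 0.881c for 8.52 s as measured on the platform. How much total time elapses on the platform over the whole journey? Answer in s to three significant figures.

Leg 1: 6.00 s is already measured on the platform.
Leg 2: γ = 1/√(1 − 0.4628²) = 1/√0.7858 = 1.128; Δt_2 = 1.128 × 4.72 = 5.325 s.
Leg 3: 8.52 s is already measured on the platform.
Total: 6.000 + 5.325 + 8.520 s.

Δt = 19.8 s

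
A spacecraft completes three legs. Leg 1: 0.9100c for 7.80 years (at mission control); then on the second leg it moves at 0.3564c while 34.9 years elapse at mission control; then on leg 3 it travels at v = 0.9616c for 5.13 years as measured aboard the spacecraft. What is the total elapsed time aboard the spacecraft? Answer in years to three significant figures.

τ = 41.0 years

Leg 1: γ = 1/√(1 − 0.9100²) = 1/√0.1719 = 2.412; τ_1 = 7.80/2.412 = 3.234 years.
Leg 2: γ = 1/√(1 − 0.3564²) = 1/√0.8730 = 1.070; τ_2 = 34.9/1.070 = 32.61 years.
Leg 3: 5.13 years is already measured aboard the spacecraft.
Total: 3.234 + 32.61 + 5.130 years.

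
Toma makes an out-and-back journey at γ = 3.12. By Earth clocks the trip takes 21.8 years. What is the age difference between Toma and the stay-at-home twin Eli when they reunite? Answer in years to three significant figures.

γ = 3.12
Toma's elapsed proper time: τ = 21.8/3.120 = 6.987 years.
Age gap = Δt − τ = 21.8 − 6.987 years.

Δt − τ = 14.8 years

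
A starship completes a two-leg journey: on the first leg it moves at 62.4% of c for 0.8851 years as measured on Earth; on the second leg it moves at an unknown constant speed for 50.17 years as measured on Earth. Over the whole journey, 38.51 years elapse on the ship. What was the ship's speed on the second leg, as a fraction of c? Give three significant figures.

β = 0.657

Leg 1: β = 0.624; γ = 1/√(1 − 0.624²) = 1/√0.6106 = 1.280; τ_1 = 0.8851/1.280 = 0.6916 years.
Leg 2: speed unknown; τ_2 = 50.17/γ_2.
Total proper time: 0.6916 + τ_2 = 38.51, so τ_2 = 38.51 − 0.6916 = 37.82 years.
γ_2 = 50.17/37.82 = 1.327; β = √(1 − 1/γ²) = √0.4318.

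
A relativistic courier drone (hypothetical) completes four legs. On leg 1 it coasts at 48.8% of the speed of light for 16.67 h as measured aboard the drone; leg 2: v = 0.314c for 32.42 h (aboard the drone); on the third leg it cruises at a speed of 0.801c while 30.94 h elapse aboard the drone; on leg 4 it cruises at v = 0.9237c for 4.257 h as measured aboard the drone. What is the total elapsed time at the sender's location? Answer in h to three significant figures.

Leg 1: β = 0.488; γ = 1/√(1 − 0.488²) = 1/√0.7619 = 1.146; Δt_1 = 1.146 × 16.67 = 19.10 h.
Leg 2: γ = 1/√(1 − 0.314²) = 1/√0.9014 = 1.053; Δt_2 = 1.053 × 32.42 = 34.15 h.
Leg 3: γ = 1/√(1 − 0.801²) = 1/√0.3584 = 1.670; Δt_3 = 1.670 × 30.94 = 51.68 h.
Leg 4: γ = 1/√(1 − 0.9237²) = 1/√0.1468 = 2.610; Δt_4 = 2.610 × 4.257 = 11.11 h.
Total: 19.10 + 34.15 + 51.68 + 11.11 h.

Δt = 116 h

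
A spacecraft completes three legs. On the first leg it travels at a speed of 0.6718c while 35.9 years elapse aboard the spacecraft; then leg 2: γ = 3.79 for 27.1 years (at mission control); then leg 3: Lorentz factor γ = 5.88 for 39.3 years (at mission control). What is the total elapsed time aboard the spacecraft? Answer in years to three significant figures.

τ = 49.7 years

Leg 1: 35.9 years is already measured aboard the spacecraft.
Leg 2: γ = 3.79; τ_2 = 27.1/3.790 = 7.150 years.
Leg 3: γ = 5.88; τ_3 = 39.3/5.880 = 6.684 years.
Total: 35.90 + 7.150 + 6.684 years.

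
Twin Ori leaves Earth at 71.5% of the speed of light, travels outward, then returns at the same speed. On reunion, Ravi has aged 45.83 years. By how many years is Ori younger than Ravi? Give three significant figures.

Δt − τ = 13.8 years

β = 0.715; γ = 1/√(1 − 0.715²) = 1/√0.4888 = 1.430
Ori's elapsed proper time: τ = 45.83/1.430 = 32.04 years.
Age gap = Δt − τ = 45.83 − 32.04 years.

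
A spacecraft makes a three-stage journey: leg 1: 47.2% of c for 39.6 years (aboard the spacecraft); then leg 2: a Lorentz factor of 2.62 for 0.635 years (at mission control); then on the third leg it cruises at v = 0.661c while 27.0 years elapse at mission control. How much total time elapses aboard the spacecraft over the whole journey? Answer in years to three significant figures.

τ = 60.1 years

Leg 1: 39.6 years is already measured aboard the spacecraft.
Leg 2: γ = 2.62; τ_2 = 0.635/2.620 = 0.2424 years.
Leg 3: γ = 1/√(1 − 0.661²) = 1/√0.5631 = 1.333; τ_3 = 27.0/1.333 = 20.26 years.
Total: 39.60 + 0.2424 + 20.26 years.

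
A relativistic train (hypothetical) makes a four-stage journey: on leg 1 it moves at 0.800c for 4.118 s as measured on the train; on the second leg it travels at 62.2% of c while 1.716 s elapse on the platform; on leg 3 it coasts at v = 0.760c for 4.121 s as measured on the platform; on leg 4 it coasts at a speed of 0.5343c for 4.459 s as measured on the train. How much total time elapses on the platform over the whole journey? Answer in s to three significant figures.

Δt = 18.0 s

Leg 1: γ = 1/√(1 − 0.800²) = 5/3 ≈ 1.667; Δt_1 = 1.667 × 4.118 = 6.863 s.
Leg 2: 1.716 s is already measured on the platform.
Leg 3: 4.121 s is already measured on the platform.
Leg 4: γ = 1/√(1 − 0.5343²) = 1/√0.7145 = 1.183; Δt_4 = 1.183 × 4.459 = 5.275 s.
Total: 6.863 + 1.716 + 4.121 + 5.275 s.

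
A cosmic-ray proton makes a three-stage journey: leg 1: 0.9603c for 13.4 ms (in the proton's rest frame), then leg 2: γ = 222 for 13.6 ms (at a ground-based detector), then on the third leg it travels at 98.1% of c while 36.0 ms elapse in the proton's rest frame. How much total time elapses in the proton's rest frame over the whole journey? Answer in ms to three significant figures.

τ = 49.5 ms

Leg 1: 13.4 ms is already measured in the proton's rest frame.
Leg 2: γ = 222; τ_2 = 13.6/222.0 = 0.06126 ms.
Leg 3: 36.0 ms is already measured in the proton's rest frame.
Total: 13.40 + 0.06126 + 36.00 ms.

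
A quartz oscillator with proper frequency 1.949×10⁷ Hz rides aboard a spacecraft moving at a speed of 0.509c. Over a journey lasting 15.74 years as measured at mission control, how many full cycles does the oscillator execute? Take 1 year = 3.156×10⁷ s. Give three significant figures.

N = 8.33×10¹⁵

γ = 1/√(1 − 0.509²) = 1/√0.7409 = 1.162
The oscillator's own cycle count is N = f × τ where τ is the proper time aboard the spacecraft. τ = Δt/γ = 15.74/1.162 = 13.55 years = 4.276×10⁸ s.
N = 1.949×10⁷ × 4.276×10⁸ = 8.334×10¹⁵.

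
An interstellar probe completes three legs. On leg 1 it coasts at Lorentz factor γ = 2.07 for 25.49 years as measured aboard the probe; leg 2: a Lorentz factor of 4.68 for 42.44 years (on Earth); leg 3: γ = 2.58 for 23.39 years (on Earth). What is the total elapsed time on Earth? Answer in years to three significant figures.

Δt = 119 years

Leg 1: γ = 2.07; Δt_1 = 2.070 × 25.49 = 52.76 years.
Leg 2: 42.44 years is already measured on Earth.
Leg 3: 23.39 years is already measured on Earth.
Total: 52.76 + 42.44 + 23.39 years.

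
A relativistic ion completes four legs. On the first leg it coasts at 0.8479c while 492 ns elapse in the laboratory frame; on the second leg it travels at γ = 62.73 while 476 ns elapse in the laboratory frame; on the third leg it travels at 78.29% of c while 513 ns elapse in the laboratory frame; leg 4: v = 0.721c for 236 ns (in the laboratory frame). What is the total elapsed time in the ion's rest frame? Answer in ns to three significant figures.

Leg 1: γ = 1/√(1 − 0.8479²) = 1/√0.2811 = 1.886; τ_1 = 492/1.886 = 260.8 ns.
Leg 2: γ = 62.73; τ_2 = 476/62.73 = 7.588 ns.
Leg 3: β = 0.7829; γ = 1/√(1 − 0.7829²) = 1/√0.3871 = 1.607; τ_3 = 513/1.607 = 319.2 ns.
Leg 4: γ = 1/√(1 − 0.721²) = 1/√0.4802 = 1.443; τ_4 = 236/1.443 = 163.5 ns.
Total: 260.8 + 7.588 + 319.2 + 163.5 ns.

τ = 751 ns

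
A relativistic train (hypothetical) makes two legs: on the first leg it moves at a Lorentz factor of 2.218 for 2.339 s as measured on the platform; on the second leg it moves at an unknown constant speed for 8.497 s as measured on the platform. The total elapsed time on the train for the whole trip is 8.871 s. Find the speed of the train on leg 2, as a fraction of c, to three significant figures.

β = 0.392

Leg 1: γ = 2.218; τ_1 = 2.339/2.218 = 1.055 s.
Leg 2: speed unknown; τ_2 = 8.497/γ_2.
Total proper time: 1.055 + τ_2 = 8.871, so τ_2 = 8.871 − 1.055 = 7.816 s.
γ_2 = 8.497/7.816 = 1.087; β = √(1 − 1/γ²) = √0.1538.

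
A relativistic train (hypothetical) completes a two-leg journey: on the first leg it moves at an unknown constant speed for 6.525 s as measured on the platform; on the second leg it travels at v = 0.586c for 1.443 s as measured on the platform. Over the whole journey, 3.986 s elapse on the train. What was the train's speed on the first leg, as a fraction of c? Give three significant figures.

β = 0.902

Leg 1: speed unknown; τ_1 = 6.525/γ_1.
Leg 2: γ = 1/√(1 − 0.586²) = 1/√0.6566 = 1.234; τ_2 = 1.443/1.234 = 1.169 s.
Total proper time: τ_1 + 1.169 = 3.986, so τ_1 = 3.986 − 1.169 = 2.817 s.
γ_1 = 6.525/2.817 = 2.317; β = √(1 − 1/γ²) = √0.8137.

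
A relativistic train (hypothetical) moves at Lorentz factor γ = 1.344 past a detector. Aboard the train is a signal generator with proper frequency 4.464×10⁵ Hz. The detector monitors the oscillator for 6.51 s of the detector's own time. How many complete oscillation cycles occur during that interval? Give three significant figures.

γ = 1.344
During 6.51 s of lab time, the oscillator's proper time advances by τ = Δt/γ = 6.51/1.344 = 4.844 s = 4.844×10⁰ s.
N = f × τ = 4.464×10⁵ × 4.844×10⁰ = 2.162×10⁶.

N = 2.16×10⁶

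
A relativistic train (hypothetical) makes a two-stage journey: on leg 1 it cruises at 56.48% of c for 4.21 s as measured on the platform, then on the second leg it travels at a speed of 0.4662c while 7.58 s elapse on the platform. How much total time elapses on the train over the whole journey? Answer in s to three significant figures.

τ = 10.2 s

Leg 1: β = 0.5648; γ = 1/√(1 − 0.5648²) = 1/√0.6810 = 1.212; τ_1 = 4.21/1.212 = 3.474 s.
Leg 2: γ = 1/√(1 − 0.4662²) = 1/√0.7827 = 1.130; τ_2 = 7.58/1.130 = 6.706 s.
Total: 3.474 + 6.706 s.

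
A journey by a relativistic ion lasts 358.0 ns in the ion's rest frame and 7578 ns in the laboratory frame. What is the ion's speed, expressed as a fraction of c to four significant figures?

v = 0.9989c

The proper time is measured in the ion's rest frame (both events occur at the ion's location); Δt is measured in the laboratory frame. γ = Δt/τ = 7578/358.0 = 21.17.
β = √(1 − 1/γ²) = √(1 − 0.002232) = √0.9978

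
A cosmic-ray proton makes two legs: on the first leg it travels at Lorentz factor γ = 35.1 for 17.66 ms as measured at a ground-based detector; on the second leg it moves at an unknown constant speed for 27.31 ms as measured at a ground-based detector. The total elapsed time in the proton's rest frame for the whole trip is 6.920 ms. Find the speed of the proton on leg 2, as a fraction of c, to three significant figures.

Leg 1: γ = 35.1; τ_1 = 17.66/35.10 = 0.5031 ms.
Leg 2: speed unknown; τ_2 = 27.31/γ_2.
Total proper time: 0.5031 + τ_2 = 6.920, so τ_2 = 6.920 − 0.5031 = 6.417 ms.
γ_2 = 27.31/6.417 = 4.256; β = √(1 − 1/γ²) = √0.9448.

β = 0.972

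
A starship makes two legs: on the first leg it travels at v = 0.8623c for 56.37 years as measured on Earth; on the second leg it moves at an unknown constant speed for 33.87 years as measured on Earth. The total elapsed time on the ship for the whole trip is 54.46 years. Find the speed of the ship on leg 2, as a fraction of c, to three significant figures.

β = 0.644

Leg 1: γ = 1/√(1 − 0.8623²) = 1/√0.2564 = 1.975; τ_1 = 56.37/1.975 = 28.55 years.
Leg 2: speed unknown; τ_2 = 33.87/γ_2.
Total proper time: 28.55 + τ_2 = 54.46, so τ_2 = 54.46 − 28.55 = 25.91 years.
γ_2 = 33.87/25.91 = 1.307; β = √(1 − 1/γ²) = √0.4146.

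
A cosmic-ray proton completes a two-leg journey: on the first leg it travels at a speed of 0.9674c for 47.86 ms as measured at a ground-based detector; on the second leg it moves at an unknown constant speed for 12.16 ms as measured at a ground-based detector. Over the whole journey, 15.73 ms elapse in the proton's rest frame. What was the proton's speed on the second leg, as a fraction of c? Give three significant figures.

Leg 1: γ = 1/√(1 − 0.9674²) = 1/√0.06414 = 3.949; τ_1 = 47.86/3.949 = 12.12 ms.
Leg 2: speed unknown; τ_2 = 12.16/γ_2.
Total proper time: 12.12 + τ_2 = 15.73, so τ_2 = 15.73 − 12.12 = 3.609 ms.
γ_2 = 12.16/3.609 = 3.369; β = √(1 − 1/γ²) = √0.9119.

β = 0.955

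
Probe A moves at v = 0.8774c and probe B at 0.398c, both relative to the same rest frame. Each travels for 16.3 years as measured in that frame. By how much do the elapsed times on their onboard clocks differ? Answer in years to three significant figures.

A: γ = 1/√(1 − 0.8774²) = 1/√0.2302 = 2.084; τ_A = 16.3/2.084 = 7.820 years.
B: γ = 1/√(1 − 0.398²) = 1/√0.8416 = 1.090; τ_B = 16.3/1.090 = 14.95 years.

|τ_A − τ_B| = 7.13 years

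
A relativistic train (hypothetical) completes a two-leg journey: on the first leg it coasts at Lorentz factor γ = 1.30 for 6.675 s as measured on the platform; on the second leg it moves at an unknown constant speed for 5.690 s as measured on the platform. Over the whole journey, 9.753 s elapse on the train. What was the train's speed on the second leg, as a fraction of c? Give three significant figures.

β = 0.584

Leg 1: γ = 1.30; τ_1 = 6.675/1.300 = 5.135 s.
Leg 2: speed unknown; τ_2 = 5.690/γ_2.
Total proper time: 5.135 + τ_2 = 9.753, so τ_2 = 9.753 − 5.135 = 4.618 s.
γ_2 = 5.690/4.618 = 1.232; β = √(1 − 1/γ²) = √0.3412.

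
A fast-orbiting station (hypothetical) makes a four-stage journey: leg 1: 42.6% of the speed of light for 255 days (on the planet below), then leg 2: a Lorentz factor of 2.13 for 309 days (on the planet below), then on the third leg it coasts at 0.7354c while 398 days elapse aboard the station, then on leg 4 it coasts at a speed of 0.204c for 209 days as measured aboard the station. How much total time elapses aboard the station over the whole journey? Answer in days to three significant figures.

Leg 1: β = 0.426; γ = 1/√(1 − 0.426²) = 1/√0.8185 = 1.105; τ_1 = 255/1.105 = 230.7 days.
Leg 2: γ = 2.13; τ_2 = 309/2.130 = 145.1 days.
Leg 3: 398 days is already measured aboard the station.
Leg 4: 209 days is already measured aboard the station.
Total: 230.7 + 145.1 + 398.0 + 209.0 days.

τ = 983 days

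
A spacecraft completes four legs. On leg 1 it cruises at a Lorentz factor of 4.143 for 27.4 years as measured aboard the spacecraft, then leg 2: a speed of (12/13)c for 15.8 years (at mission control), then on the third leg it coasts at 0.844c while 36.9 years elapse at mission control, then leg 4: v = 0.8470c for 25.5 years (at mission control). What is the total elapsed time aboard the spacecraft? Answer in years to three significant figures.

τ = 66.8 years

Leg 1: 27.4 years is already measured aboard the spacecraft.
Leg 2: γ = 1/√(1 − (12/13)²) = 13/5 = 2.600; τ_2 = 15.8/2.600 = 6.077 years.
Leg 3: γ = 1/√(1 − 0.844²) = 1/√0.2877 = 1.864; τ_3 = 36.9/1.864 = 19.79 years.
Leg 4: γ = 1/√(1 − 0.8470²) = 1/√0.2826 = 1.881; τ_4 = 25.5/1.881 = 13.56 years.
Total: 27.40 + 6.077 + 19.79 + 13.56 years.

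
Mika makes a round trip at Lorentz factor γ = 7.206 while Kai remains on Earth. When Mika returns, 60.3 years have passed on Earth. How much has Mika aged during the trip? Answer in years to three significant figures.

γ = 7.206
Mika's clock measures proper time along the trip: τ = Δt/γ = 60.3/7.206 years.

τ = 8.37 years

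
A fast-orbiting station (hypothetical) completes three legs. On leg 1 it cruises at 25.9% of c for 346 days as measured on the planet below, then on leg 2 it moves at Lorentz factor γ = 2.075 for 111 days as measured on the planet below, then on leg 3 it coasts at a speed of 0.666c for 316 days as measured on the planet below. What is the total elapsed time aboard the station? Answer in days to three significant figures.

Leg 1: β = 0.259; γ = 1/√(1 − 0.259²) = 1/√0.9329 = 1.035; τ_1 = 346/1.035 = 334.2 days.
Leg 2: γ = 2.075; τ_2 = 111/2.075 = 53.49 days.
Leg 3: γ = 1/√(1 − 0.666²) = 1/√0.5564 = 1.341; τ_3 = 316/1.341 = 235.7 days.
Total: 334.2 + 53.49 + 235.7 days.

τ = 623 days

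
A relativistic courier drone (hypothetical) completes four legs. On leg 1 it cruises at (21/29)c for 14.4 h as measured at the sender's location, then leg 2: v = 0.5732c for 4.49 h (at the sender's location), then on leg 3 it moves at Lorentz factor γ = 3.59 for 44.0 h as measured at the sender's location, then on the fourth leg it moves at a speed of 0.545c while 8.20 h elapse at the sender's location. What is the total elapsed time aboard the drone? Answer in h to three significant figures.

Leg 1: γ = 1/√(1 − (21/29)²) = 29/20 = 1.450; τ_1 = 14.4/1.450 = 9.931 h.
Leg 2: γ = 1/√(1 − 0.5732²) = 1/√0.6714 = 1.220; τ_2 = 4.49/1.220 = 3.679 h.
Leg 3: γ = 3.59; τ_3 = 44.0/3.590 = 12.26 h.
Leg 4: γ = 1/√(1 − 0.545²) = 1/√0.7030 = 1.193; τ_4 = 8.20/1.193 = 6.875 h.
Total: 9.931 + 3.679 + 12.26 + 6.875 h.

τ = 32.7 h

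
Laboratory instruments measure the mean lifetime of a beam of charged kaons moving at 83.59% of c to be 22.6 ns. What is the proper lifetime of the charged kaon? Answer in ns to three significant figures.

β = 0.8359; γ = 1/√(1 − 0.8359²) = 1/√0.3013 = 1.822
The lab-frame lifetime is the dilated interval; the proper lifetime is τ₀ = Δt/γ = 22.6/1.822 ns.

τ₀ = 12.4 ns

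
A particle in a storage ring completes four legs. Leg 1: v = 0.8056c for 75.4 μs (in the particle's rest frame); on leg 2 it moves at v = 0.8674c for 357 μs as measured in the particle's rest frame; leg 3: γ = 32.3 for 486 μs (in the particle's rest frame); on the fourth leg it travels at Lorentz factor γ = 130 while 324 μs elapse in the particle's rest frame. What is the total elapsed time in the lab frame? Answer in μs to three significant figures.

Δt = 5.87×10⁴ μs

Leg 1: γ = 1/√(1 − 0.8056²) = 1/√0.3510 = 1.688; Δt_1 = 1.688 × 75.4 = 127.3 μs.
Leg 2: γ = 1/√(1 − 0.8674²) = 1/√0.2476 = 2.010; Δt_2 = 2.010 × 357 = 717.4 μs.
Leg 3: γ = 32.3; Δt_3 = 32.30 × 486 = 1.570×10⁴ μs.
Leg 4: γ = 130; Δt_4 = 130.0 × 324 = 4.212×10⁴ μs.
Total: 127.3 + 717.4 + 1.570×10⁴ + 4.212×10⁴ μs.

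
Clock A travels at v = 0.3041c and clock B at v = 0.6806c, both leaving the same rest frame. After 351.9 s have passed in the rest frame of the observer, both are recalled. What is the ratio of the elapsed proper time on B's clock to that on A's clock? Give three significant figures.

A: γ = 1/√(1 − 0.3041²) = 1/√0.9075 = 1.050. B: γ = 1/√(1 − 0.6806²) = 1/√0.5368 = 1.365.
τ_A/τ_B = γ_B/γ_A = 1.365/1.050 = 1.300, so τ_B/τ_A = 0.7691.

τ_B/τ_A = 0.769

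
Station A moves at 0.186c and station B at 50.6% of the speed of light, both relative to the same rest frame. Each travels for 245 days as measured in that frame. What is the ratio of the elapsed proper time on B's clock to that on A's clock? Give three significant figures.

τ_B/τ_A = 0.878

A: γ = 1/√(1 − 0.186²) = 1/√0.9654 = 1.018. B: β = 0.506; γ = 1/√(1 − 0.506²) = 1/√0.7440 = 1.159.
τ_A/τ_B = γ_B/γ_A = 1.159/1.018 = 1.139, so τ_B/τ_A = 0.8779.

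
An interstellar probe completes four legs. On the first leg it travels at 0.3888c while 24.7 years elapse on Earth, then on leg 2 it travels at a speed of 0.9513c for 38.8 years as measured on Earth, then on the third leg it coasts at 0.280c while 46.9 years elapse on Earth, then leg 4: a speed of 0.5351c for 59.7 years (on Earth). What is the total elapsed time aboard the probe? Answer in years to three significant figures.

τ = 130 years

Leg 1: γ = 1/√(1 − 0.3888²) = 1/√0.8488 = 1.085; τ_1 = 24.7/1.085 = 22.76 years.
Leg 2: γ = 1/√(1 − 0.9513²) = 1/√0.09503 = 3.244; τ_2 = 38.8/3.244 = 11.96 years.
Leg 3: γ = 1/√(1 − 0.280²) = 25/24 ≈ 1.042; τ_3 = 46.9/1.042 = 45.02 years.
Leg 4: γ = 1/√(1 − 0.5351²) = 1/√0.7137 = 1.184; τ_4 = 59.7/1.184 = 50.43 years.
Total: 22.76 + 11.96 + 45.02 + 50.43 years.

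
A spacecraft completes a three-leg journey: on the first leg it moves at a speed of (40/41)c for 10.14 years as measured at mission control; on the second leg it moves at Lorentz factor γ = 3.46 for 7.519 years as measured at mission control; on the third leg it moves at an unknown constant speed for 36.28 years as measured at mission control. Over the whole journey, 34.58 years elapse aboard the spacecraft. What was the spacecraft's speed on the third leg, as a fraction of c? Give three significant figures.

Leg 1: γ = 1/√(1 − (40/41)²) = 41/9 ≈ 4.556; τ_1 = 10.14/4.556 = 2.226 years.
Leg 2: γ = 3.46; τ_2 = 7.519/3.460 = 2.173 years.
Leg 3: speed unknown; τ_3 = 36.28/γ_3.
Total proper time: 2.226 + 2.173 + τ_3 = 34.58, so τ_3 = 34.58 − 4.399 = 30.18 years.
γ_3 = 36.28/30.18 = 1.202; β = √(1 − 1/γ²) = √0.3080.

β = 0.555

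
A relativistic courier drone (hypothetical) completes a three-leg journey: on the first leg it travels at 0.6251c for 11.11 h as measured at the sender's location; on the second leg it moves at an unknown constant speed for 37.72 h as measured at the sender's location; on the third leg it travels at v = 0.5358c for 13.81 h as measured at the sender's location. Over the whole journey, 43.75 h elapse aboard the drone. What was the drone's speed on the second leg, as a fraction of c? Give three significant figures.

β = 0.784

Leg 1: γ = 1/√(1 − 0.6251²) = 1/√0.6092 = 1.281; τ_1 = 11.11/1.281 = 8.672 h.
Leg 2: speed unknown; τ_2 = 37.72/γ_2.
Leg 3: γ = 1/√(1 − 0.5358²) = 1/√0.7129 = 1.184; τ_3 = 13.81/1.184 = 11.66 h.
Total proper time: 8.672 + τ_2 + 11.66 = 43.75, so τ_2 = 43.75 − 20.33 = 23.42 h.
γ_2 = 37.72/23.42 = 1.611; β = √(1 − 1/γ²) = √0.6146.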